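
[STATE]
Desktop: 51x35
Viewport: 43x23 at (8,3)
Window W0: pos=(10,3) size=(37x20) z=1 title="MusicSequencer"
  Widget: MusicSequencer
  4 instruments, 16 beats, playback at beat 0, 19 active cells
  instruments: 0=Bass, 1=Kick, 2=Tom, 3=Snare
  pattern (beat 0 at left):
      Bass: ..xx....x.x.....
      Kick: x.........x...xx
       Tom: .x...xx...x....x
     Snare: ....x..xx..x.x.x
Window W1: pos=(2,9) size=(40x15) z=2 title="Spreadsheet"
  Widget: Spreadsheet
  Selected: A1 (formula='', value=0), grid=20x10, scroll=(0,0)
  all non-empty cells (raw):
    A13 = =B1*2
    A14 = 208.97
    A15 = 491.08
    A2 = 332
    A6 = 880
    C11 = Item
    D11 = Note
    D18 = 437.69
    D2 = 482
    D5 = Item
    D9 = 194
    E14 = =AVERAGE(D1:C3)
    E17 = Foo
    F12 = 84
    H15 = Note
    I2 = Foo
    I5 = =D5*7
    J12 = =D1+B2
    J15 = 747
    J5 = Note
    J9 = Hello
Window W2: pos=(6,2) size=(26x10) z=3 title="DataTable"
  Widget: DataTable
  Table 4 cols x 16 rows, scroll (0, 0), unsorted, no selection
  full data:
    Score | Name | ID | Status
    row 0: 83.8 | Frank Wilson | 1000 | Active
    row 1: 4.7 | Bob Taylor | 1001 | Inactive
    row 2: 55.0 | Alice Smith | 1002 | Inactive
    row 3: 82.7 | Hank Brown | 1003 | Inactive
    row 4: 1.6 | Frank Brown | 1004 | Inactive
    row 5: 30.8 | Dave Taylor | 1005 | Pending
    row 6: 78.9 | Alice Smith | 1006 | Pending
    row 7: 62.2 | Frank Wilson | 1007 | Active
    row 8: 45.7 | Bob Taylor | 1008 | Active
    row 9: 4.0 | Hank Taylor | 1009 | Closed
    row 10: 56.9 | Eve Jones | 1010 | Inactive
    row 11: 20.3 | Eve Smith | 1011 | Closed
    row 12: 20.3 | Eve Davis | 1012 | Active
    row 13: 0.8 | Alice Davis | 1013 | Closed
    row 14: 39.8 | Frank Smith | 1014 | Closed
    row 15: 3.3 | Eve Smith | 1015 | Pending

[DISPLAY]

DataTable              ┃━━━━━━━━━━━━━━┓    
───────────────────────┨              ┃    
core│Name        │ID  │┃──────────────┨    
────┼────────────┼────┼┃5             ┃    
3.8 │Frank Wilson│1000│┃·             ┃    
.7  │Bob Taylor  │1001│┃█             ┃    
5.0 │Alice Smith │1002│┃━━━━━━━━━┓    ┃    
2.7 │Hank Brown  │1003│┃         ┃    ┃    
━━━━━━━━━━━━━━━━━━━━━━━┛─────────┨    ┃    
                                 ┃    ┃    
  A       B       C       D      ┃    ┃    
---------------------------------┃    ┃    
    [0]       0       0       0  ┃    ┃    
    332       0       0     482  ┃    ┃    
      0       0       0       0  ┃    ┃    
      0       0       0       0  ┃    ┃    
      0       0       0Item      ┃    ┃    
    880       0       0       0  ┃    ┃    
      0       0       0       0  ┃    ┃    
      0       0       0       0  ┃━━━━┛    
━━━━━━━━━━━━━━━━━━━━━━━━━━━━━━━━━┛         
                                           
                                           


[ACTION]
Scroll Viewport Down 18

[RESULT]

                                 ┃    ┃    
  A       B       C       D      ┃    ┃    
---------------------------------┃    ┃    
    [0]       0       0       0  ┃    ┃    
    332       0       0     482  ┃    ┃    
      0       0       0       0  ┃    ┃    
      0       0       0       0  ┃    ┃    
      0       0       0Item      ┃    ┃    
    880       0       0       0  ┃    ┃    
      0       0       0       0  ┃    ┃    
      0       0       0       0  ┃━━━━┛    
━━━━━━━━━━━━━━━━━━━━━━━━━━━━━━━━━┛         
                                           
                                           
                                           
                                           
                                           
                                           
                                           
                                           
                                           
                                           
                                           


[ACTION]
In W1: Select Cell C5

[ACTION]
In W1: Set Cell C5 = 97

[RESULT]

7                                ┃    ┃    
  A       B       C       D      ┃    ┃    
---------------------------------┃    ┃    
      0       0       0       0  ┃    ┃    
    332       0       0     482  ┃    ┃    
      0       0       0       0  ┃    ┃    
      0       0       0       0  ┃    ┃    
      0       0    [97]Item      ┃    ┃    
    880       0       0       0  ┃    ┃    
      0       0       0       0  ┃    ┃    
      0       0       0       0  ┃━━━━┛    
━━━━━━━━━━━━━━━━━━━━━━━━━━━━━━━━━┛         
                                           
                                           
                                           
                                           
                                           
                                           
                                           
                                           
                                           
                                           
                                           


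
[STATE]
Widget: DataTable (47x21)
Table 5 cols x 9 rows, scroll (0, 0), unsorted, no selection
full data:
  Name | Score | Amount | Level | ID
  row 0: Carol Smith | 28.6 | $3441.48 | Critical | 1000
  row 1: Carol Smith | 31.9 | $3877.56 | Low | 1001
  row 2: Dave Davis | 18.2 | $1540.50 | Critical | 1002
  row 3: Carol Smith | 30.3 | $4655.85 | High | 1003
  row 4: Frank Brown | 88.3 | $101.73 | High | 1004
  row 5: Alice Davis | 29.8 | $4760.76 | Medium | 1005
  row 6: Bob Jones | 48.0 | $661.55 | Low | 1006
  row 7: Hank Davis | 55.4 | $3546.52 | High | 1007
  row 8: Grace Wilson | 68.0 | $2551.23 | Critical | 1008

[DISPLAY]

Name        │Score│Amount  │Level   │ID        
────────────┼─────┼────────┼────────┼────      
Carol Smith │28.6 │$3441.48│Critical│1000      
Carol Smith │31.9 │$3877.56│Low     │1001      
Dave Davis  │18.2 │$1540.50│Critical│1002      
Carol Smith │30.3 │$4655.85│High    │1003      
Frank Brown │88.3 │$101.73 │High    │1004      
Alice Davis │29.8 │$4760.76│Medium  │1005      
Bob Jones   │48.0 │$661.55 │Low     │1006      
Hank Davis  │55.4 │$3546.52│High    │1007      
Grace Wilson│68.0 │$2551.23│Critical│1008      
                                               
                                               
                                               
                                               
                                               
                                               
                                               
                                               
                                               
                                               


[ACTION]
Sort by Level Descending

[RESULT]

Name        │Score│Amount  │Level  ▼│ID        
────────────┼─────┼────────┼────────┼────      
Alice Davis │29.8 │$4760.76│Medium  │1005      
Carol Smith │31.9 │$3877.56│Low     │1001      
Bob Jones   │48.0 │$661.55 │Low     │1006      
Carol Smith │30.3 │$4655.85│High    │1003      
Frank Brown │88.3 │$101.73 │High    │1004      
Hank Davis  │55.4 │$3546.52│High    │1007      
Carol Smith │28.6 │$3441.48│Critical│1000      
Dave Davis  │18.2 │$1540.50│Critical│1002      
Grace Wilson│68.0 │$2551.23│Critical│1008      
                                               
                                               
                                               
                                               
                                               
                                               
                                               
                                               
                                               
                                               


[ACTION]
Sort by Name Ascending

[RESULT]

Name       ▲│Score│Amount  │Level   │ID        
────────────┼─────┼────────┼────────┼────      
Alice Davis │29.8 │$4760.76│Medium  │1005      
Bob Jones   │48.0 │$661.55 │Low     │1006      
Carol Smith │31.9 │$3877.56│Low     │1001      
Carol Smith │30.3 │$4655.85│High    │1003      
Carol Smith │28.6 │$3441.48│Critical│1000      
Dave Davis  │18.2 │$1540.50│Critical│1002      
Frank Brown │88.3 │$101.73 │High    │1004      
Grace Wilson│68.0 │$2551.23│Critical│1008      
Hank Davis  │55.4 │$3546.52│High    │1007      
                                               
                                               
                                               
                                               
                                               
                                               
                                               
                                               
                                               
                                               


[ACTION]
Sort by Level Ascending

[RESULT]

Name        │Score│Amount  │Level  ▲│ID        
────────────┼─────┼────────┼────────┼────      
Carol Smith │28.6 │$3441.48│Critical│1000      
Dave Davis  │18.2 │$1540.50│Critical│1002      
Grace Wilson│68.0 │$2551.23│Critical│1008      
Carol Smith │30.3 │$4655.85│High    │1003      
Frank Brown │88.3 │$101.73 │High    │1004      
Hank Davis  │55.4 │$3546.52│High    │1007      
Bob Jones   │48.0 │$661.55 │Low     │1006      
Carol Smith │31.9 │$3877.56│Low     │1001      
Alice Davis │29.8 │$4760.76│Medium  │1005      
                                               
                                               
                                               
                                               
                                               
                                               
                                               
                                               
                                               
                                               


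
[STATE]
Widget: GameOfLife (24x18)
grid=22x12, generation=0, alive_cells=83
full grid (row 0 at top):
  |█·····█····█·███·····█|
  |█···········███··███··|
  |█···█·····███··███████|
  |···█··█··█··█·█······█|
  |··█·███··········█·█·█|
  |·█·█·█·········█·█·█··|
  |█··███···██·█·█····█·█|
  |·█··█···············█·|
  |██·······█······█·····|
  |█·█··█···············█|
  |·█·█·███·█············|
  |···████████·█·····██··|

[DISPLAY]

Gen: 0                  
█·····█····█·███·····█  
█···········███··███··  
█···█·····███··███████  
···█··█··█··█·█······█  
··█·███··········█·█·█  
·█·█·█·········█·█·█··  
█··███···██·█·█····█·█  
·█··█···············█·  
██·······█······█·····  
█·█··█···············█  
·█·█·███·█············  
···████████·█·····██··  
                        
                        
                        
                        
                        


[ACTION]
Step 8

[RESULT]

Gen: 8                  
······················  
···············███····  
··············█··█····  
·█············██·██···  
█·██··················  
██·██···············█·  
·····················█  
·█·█···············█·█  
··██·····█···········█  
█·██····█·█·······███·  
██······█··█··········  
·········██···········  
                        
                        
                        
                        
                        


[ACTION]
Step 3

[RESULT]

Gen: 11                 
···············█·█····  
··············█···█···  
··█···········█···█···  
·███··········█···█···  
·████·········█··█····  
██··············█·····  
·██···················  
·████···············██  
·█··█····█········█··█  
█···█···█·█·······█··█  
█··█····█··█······█·█·  
███······██···········  
                        
                        
                        
                        
                        


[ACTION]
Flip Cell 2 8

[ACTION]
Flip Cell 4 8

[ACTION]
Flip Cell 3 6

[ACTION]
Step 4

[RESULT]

Gen: 15                 
······················  
·███···············█··  
·█················███·  
·██···············███·  
······················  
······················  
······················  
····███···········███·  
······█··█········██··  
···█··███·█······█····  
···█·█··█··█······███·  
···██····██·······███·  
                        
                        
                        
                        
                        


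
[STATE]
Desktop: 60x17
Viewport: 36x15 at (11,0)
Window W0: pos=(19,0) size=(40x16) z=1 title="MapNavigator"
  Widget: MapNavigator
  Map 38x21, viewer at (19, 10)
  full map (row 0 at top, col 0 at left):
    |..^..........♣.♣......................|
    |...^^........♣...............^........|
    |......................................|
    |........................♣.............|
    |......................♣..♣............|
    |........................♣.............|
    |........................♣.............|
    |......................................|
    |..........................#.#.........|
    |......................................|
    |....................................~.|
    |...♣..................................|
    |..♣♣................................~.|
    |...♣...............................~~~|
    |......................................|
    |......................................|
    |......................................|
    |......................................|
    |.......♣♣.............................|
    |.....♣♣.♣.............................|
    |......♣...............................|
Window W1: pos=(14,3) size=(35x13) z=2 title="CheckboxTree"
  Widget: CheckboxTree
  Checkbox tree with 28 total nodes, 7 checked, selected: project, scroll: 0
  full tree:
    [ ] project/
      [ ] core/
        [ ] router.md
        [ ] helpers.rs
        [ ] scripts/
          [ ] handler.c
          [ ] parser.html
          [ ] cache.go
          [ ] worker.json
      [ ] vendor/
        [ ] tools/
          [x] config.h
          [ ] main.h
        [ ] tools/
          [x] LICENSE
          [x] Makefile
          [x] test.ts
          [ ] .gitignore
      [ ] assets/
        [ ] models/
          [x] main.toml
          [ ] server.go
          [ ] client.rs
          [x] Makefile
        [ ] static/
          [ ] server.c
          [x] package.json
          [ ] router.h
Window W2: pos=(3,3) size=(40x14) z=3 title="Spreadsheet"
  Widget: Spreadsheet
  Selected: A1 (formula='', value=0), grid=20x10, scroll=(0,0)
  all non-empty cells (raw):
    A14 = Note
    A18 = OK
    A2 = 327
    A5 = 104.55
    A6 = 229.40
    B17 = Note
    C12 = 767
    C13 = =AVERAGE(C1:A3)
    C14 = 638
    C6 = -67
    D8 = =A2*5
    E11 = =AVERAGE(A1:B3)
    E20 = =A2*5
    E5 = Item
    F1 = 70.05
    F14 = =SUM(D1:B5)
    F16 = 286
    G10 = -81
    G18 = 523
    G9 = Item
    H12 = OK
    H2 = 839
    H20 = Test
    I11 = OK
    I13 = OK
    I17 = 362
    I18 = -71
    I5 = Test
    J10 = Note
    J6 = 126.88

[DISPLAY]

        ┏━━━━━━━━━━━━━━━━━━━━━━━━━━━
        ┃ MapNavigator              
        ┠───────────────────────────
━━━━━━━━━━━━━━━━━━━━━━━━━━━━━━━┓━━━━
sheet                          ┃    
───────────────────────────────┨────
                               ┃    
A       B       C       D      ┃    
-------------------------------┃    
  [0]       0       0       0  ┃    
  327       0       0       0  ┃    
    0       0       0       0  ┃    
    0       0       0       0  ┃    
04.55       0       0       0It┃    
29.40       0     -67       0  ┃    


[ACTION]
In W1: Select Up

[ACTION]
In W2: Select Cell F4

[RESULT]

        ┏━━━━━━━━━━━━━━━━━━━━━━━━━━━
        ┃ MapNavigator              
        ┠───────────────────────────
━━━━━━━━━━━━━━━━━━━━━━━━━━━━━━━┓━━━━
sheet                          ┃    
───────────────────────────────┨────
                               ┃    
A       B       C       D      ┃    
-------------------------------┃    
    0       0       0       0  ┃    
  327       0       0       0  ┃    
    0       0       0       0  ┃    
    0       0       0       0  ┃    
04.55       0       0       0It┃    
29.40       0     -67       0  ┃    


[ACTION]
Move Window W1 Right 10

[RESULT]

        ┏━━━━━━━━━━━━━━━━━━━━━━━━━━━
        ┃ MapNavigator              
        ┠───────────────────────────
━━━━━━━━━━━━━━━━━━━━━━━━━━━━━━━┓━━━━
sheet                          ┃    
───────────────────────────────┨────
                               ┃    
A       B       C       D      ┃    
-------------------------------┃    
    0       0       0       0  ┃s   
  327       0       0       0  ┃    
    0       0       0       0  ┃.c  
    0       0       0       0  ┃html
04.55       0       0       0It┃o   
29.40       0     -67       0  ┃json


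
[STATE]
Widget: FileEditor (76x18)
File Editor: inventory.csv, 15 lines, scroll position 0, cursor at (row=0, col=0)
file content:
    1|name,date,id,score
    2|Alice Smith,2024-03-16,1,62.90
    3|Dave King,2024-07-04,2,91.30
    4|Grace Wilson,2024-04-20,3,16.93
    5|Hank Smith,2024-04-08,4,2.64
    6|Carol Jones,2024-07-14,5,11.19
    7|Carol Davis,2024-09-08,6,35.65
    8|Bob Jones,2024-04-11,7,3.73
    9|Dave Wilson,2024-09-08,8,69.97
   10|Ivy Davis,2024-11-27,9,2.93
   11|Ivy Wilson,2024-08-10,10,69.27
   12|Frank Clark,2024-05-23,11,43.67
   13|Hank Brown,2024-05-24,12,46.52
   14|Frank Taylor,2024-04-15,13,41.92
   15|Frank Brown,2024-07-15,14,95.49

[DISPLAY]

█ame,date,id,score                                                         ▲
Alice Smith,2024-03-16,1,62.90                                             █
Dave King,2024-07-04,2,91.30                                               ░
Grace Wilson,2024-04-20,3,16.93                                            ░
Hank Smith,2024-04-08,4,2.64                                               ░
Carol Jones,2024-07-14,5,11.19                                             ░
Carol Davis,2024-09-08,6,35.65                                             ░
Bob Jones,2024-04-11,7,3.73                                                ░
Dave Wilson,2024-09-08,8,69.97                                             ░
Ivy Davis,2024-11-27,9,2.93                                                ░
Ivy Wilson,2024-08-10,10,69.27                                             ░
Frank Clark,2024-05-23,11,43.67                                            ░
Hank Brown,2024-05-24,12,46.52                                             ░
Frank Taylor,2024-04-15,13,41.92                                           ░
Frank Brown,2024-07-15,14,95.49                                            ░
                                                                           ░
                                                                           ░
                                                                           ▼


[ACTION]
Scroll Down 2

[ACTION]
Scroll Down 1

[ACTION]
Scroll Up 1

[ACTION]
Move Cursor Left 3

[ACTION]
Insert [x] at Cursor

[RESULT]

x█ame,date,id,score                                                        ▲
Alice Smith,2024-03-16,1,62.90                                             █
Dave King,2024-07-04,2,91.30                                               ░
Grace Wilson,2024-04-20,3,16.93                                            ░
Hank Smith,2024-04-08,4,2.64                                               ░
Carol Jones,2024-07-14,5,11.19                                             ░
Carol Davis,2024-09-08,6,35.65                                             ░
Bob Jones,2024-04-11,7,3.73                                                ░
Dave Wilson,2024-09-08,8,69.97                                             ░
Ivy Davis,2024-11-27,9,2.93                                                ░
Ivy Wilson,2024-08-10,10,69.27                                             ░
Frank Clark,2024-05-23,11,43.67                                            ░
Hank Brown,2024-05-24,12,46.52                                             ░
Frank Taylor,2024-04-15,13,41.92                                           ░
Frank Brown,2024-07-15,14,95.49                                            ░
                                                                           ░
                                                                           ░
                                                                           ▼


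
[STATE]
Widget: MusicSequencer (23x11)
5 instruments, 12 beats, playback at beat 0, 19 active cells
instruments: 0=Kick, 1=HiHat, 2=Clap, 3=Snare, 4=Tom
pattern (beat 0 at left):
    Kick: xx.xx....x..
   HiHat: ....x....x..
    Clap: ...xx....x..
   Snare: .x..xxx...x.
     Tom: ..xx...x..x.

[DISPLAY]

      ▼12345678901     
  Kick██·██····█··     
 HiHat····█····█··     
  Clap···██····█··     
 Snare·█··███···█·     
   Tom··██···█··█·     
                       
                       
                       
                       
                       


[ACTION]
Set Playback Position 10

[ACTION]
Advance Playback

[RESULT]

      01234567890▼     
  Kick██·██····█··     
 HiHat····█····█··     
  Clap···██····█··     
 Snare·█··███···█·     
   Tom··██···█··█·     
                       
                       
                       
                       
                       


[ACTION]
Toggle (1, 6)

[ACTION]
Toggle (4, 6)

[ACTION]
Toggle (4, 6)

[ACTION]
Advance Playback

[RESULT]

      ▼12345678901     
  Kick██·██····█··     
 HiHat····█·█··█··     
  Clap···██····█··     
 Snare·█··███···█·     
   Tom··██···█··█·     
                       
                       
                       
                       
                       


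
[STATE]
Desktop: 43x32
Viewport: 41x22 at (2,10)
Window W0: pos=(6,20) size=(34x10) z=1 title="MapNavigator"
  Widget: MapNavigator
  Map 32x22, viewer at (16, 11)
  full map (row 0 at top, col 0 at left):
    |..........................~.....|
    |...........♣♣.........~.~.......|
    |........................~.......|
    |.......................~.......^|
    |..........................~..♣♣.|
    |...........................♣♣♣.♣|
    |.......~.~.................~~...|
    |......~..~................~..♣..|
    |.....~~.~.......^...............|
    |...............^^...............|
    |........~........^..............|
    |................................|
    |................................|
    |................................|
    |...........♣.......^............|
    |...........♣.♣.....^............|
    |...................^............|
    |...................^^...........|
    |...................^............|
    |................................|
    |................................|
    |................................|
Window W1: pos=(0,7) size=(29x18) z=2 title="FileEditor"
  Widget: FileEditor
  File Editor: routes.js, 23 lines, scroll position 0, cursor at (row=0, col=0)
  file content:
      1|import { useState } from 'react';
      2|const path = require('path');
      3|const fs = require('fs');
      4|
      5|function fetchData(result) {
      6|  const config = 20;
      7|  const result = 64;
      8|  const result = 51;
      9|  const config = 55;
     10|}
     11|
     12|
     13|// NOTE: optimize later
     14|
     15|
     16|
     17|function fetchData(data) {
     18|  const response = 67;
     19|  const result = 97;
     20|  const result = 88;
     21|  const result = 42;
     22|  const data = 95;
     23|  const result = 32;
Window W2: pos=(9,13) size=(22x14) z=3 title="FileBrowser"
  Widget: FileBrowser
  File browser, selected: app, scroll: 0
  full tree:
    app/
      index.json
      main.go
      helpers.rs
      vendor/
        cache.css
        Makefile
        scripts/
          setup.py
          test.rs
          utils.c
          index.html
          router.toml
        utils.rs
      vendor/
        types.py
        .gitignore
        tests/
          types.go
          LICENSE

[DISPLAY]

mport { useState } from '▲┃              
onst path = require('path█┃              
onst fs = require('fs'); ░┃              
       ┏━━━━━━━━━━━━━━━━━━━━┓            
unction┃ FileBrowser        ┃            
 const ┠────────────────────┨            
 const ┃> [-] app/          ┃            
 const ┃    index.json      ┃            
 const ┃    main.go         ┃            
       ┃    helpers.rs      ┃            
       ┃    [+] vendor/     ┃━━━━━━━━┓   
       ┃    [+] vendor/     ┃        ┃   
/ NOTE:┃                    ┃────────┨   
       ┃                    ┃........┃   
━━━━━━━┃                    ┃........┃   
    ┃..┃                    ┃........┃   
    ┃..┗━━━━━━━━━━━━━━━━━━━━┛........┃   
    ┃................................┃   
    ┃................................┃   
    ┗━━━━━━━━━━━━━━━━━━━━━━━━━━━━━━━━┛   
                                         
                                         


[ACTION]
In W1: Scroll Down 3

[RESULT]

                         ▲┃              
unction fetchData(result)░┃              
 const config = 20;      ░┃              
 const ┏━━━━━━━━━━━━━━━━━━━━┓            
 const ┃ FileBrowser        ┃            
 const ┠────────────────────┨            
       ┃> [-] app/          ┃            
       ┃    index.json      ┃            
       ┃    main.go         ┃            
/ NOTE:┃    helpers.rs      ┃            
       ┃    [+] vendor/     ┃━━━━━━━━┓   
       ┃    [+] vendor/     ┃        ┃   
       ┃                    ┃────────┨   
unction┃                    ┃........┃   
━━━━━━━┃                    ┃........┃   
    ┃..┃                    ┃........┃   
    ┃..┗━━━━━━━━━━━━━━━━━━━━┛........┃   
    ┃................................┃   
    ┃................................┃   
    ┗━━━━━━━━━━━━━━━━━━━━━━━━━━━━━━━━┛   
                                         
                                         


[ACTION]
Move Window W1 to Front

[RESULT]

                         ▲┃              
unction fetchData(result)░┃              
 const config = 20;      ░┃              
 const result = 64;      ░┃━┓            
 const result = 51;      ░┃ ┃            
 const config = 55;      █┃─┨            
                         ░┃ ┃            
                         ░┃ ┃            
                         ░┃ ┃            
/ NOTE: optimize later   ░┃ ┃            
                         ░┃ ┃━━━━━━━━┓   
                         ░┃ ┃        ┃   
                         ░┃ ┃────────┨   
unction fetchData(data) {▼┃ ┃........┃   
━━━━━━━━━━━━━━━━━━━━━━━━━━┛ ┃........┃   
    ┃..┃                    ┃........┃   
    ┃..┗━━━━━━━━━━━━━━━━━━━━┛........┃   
    ┃................................┃   
    ┃................................┃   
    ┗━━━━━━━━━━━━━━━━━━━━━━━━━━━━━━━━┛   
                                         
                                         


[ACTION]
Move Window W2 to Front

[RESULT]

                         ▲┃              
unction fetchData(result)░┃              
 const config = 20;      ░┃              
 const ┏━━━━━━━━━━━━━━━━━━━━┓            
 const ┃ FileBrowser        ┃            
 const ┠────────────────────┨            
       ┃> [-] app/          ┃            
       ┃    index.json      ┃            
       ┃    main.go         ┃            
/ NOTE:┃    helpers.rs      ┃            
       ┃    [+] vendor/     ┃━━━━━━━━┓   
       ┃    [+] vendor/     ┃        ┃   
       ┃                    ┃────────┨   
unction┃                    ┃........┃   
━━━━━━━┃                    ┃........┃   
    ┃..┃                    ┃........┃   
    ┃..┗━━━━━━━━━━━━━━━━━━━━┛........┃   
    ┃................................┃   
    ┃................................┃   
    ┗━━━━━━━━━━━━━━━━━━━━━━━━━━━━━━━━┛   
                                         
                                         


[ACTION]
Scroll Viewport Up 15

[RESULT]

                                         
                                         
                                         
                                         
                                         
                                         
                                         
━━━━━━━━━━━━━━━━━━━━━━━━━━┓              
FileEditor                ┃              
──────────────────────────┨              
                         ▲┃              
unction fetchData(result)░┃              
 const config = 20;      ░┃              
 const ┏━━━━━━━━━━━━━━━━━━━━┓            
 const ┃ FileBrowser        ┃            
 const ┠────────────────────┨            
       ┃> [-] app/          ┃            
       ┃    index.json      ┃            
       ┃    main.go         ┃            
/ NOTE:┃    helpers.rs      ┃            
       ┃    [+] vendor/     ┃━━━━━━━━┓   
       ┃    [+] vendor/     ┃        ┃   


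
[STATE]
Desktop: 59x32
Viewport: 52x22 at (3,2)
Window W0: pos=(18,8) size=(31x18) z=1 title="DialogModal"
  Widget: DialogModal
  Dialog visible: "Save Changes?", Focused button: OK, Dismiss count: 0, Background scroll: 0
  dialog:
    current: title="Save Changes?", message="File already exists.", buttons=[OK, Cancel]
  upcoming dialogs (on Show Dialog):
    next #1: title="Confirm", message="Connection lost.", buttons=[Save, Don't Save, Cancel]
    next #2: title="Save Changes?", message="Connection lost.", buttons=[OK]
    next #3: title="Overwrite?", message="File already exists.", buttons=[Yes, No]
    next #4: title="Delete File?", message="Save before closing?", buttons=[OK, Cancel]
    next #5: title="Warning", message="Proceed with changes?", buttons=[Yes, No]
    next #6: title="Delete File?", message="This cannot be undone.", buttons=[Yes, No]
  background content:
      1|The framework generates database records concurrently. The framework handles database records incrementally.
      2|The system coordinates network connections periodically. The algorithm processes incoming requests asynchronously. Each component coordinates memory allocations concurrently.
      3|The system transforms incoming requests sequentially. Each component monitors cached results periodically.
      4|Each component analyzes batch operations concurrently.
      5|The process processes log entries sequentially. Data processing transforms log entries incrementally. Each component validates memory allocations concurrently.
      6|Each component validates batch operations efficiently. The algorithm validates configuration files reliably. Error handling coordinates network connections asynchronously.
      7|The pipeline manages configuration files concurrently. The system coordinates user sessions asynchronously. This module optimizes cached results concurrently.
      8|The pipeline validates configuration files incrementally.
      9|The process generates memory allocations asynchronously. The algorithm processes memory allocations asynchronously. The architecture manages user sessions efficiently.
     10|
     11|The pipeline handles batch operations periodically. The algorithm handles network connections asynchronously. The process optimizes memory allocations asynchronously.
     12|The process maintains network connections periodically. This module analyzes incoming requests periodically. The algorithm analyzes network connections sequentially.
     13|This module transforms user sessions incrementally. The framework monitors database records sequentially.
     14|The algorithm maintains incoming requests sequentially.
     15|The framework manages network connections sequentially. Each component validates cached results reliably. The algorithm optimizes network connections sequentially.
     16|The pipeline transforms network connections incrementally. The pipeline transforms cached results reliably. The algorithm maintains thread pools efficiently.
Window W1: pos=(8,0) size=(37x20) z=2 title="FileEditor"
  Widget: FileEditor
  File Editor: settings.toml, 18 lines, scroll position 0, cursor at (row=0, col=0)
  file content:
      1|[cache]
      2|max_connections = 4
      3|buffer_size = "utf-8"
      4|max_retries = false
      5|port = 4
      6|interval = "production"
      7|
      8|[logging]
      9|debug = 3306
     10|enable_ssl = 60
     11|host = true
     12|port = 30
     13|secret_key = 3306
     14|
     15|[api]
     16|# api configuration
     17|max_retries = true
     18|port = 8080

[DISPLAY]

     ┠───────────────────────────────────┨          
     ┃█cache]                           ▲┃          
     ┃max_connections = 4               █┃          
     ┃buffer_size = "utf-8"             ░┃          
     ┃max_retries = false               ░┃          
     ┃port = 4                          ░┃          
     ┃interval = "production"           ░┃━━━┓      
     ┃                                  ░┃   ┃      
     ┃[logging]                         ░┃───┨      
     ┃debug = 3306                      ░┃tab┃      
     ┃enable_ssl = 60                   ░┃wor┃      
     ┃host = true                       ░┃min┃      
     ┃port = 30                         ░┃tch┃      
     ┃secret_key = 3306                 ░┃ent┃      
     ┃                                  ░┃atc┃      
     ┃[api]                             ░┃gur┃      
     ┃# api configuration               ▼┃fig┃      
     ┗━━━━━━━━━━━━━━━━━━━━━━━━━━━━━━━━━━━┛ry ┃      
               ┃                             ┃      
               ┃The pipeline handles batch op┃      
               ┃The process maintains network┃      
               ┃This module transforms user s┃      


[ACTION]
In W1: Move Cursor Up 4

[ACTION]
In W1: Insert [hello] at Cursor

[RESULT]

     ┠───────────────────────────────────┨          
     ┃hello█cache]                      ▲┃          
     ┃max_connections = 4               █┃          
     ┃buffer_size = "utf-8"             ░┃          
     ┃max_retries = false               ░┃          
     ┃port = 4                          ░┃          
     ┃interval = "production"           ░┃━━━┓      
     ┃                                  ░┃   ┃      
     ┃[logging]                         ░┃───┨      
     ┃debug = 3306                      ░┃tab┃      
     ┃enable_ssl = 60                   ░┃wor┃      
     ┃host = true                       ░┃min┃      
     ┃port = 30                         ░┃tch┃      
     ┃secret_key = 3306                 ░┃ent┃      
     ┃                                  ░┃atc┃      
     ┃[api]                             ░┃gur┃      
     ┃# api configuration               ▼┃fig┃      
     ┗━━━━━━━━━━━━━━━━━━━━━━━━━━━━━━━━━━━┛ry ┃      
               ┃                             ┃      
               ┃The pipeline handles batch op┃      
               ┃The process maintains network┃      
               ┃This module transforms user s┃      


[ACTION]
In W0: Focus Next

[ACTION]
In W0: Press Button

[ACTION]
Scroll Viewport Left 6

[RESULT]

        ┠───────────────────────────────────┨       
        ┃hello█cache]                      ▲┃       
        ┃max_connections = 4               █┃       
        ┃buffer_size = "utf-8"             ░┃       
        ┃max_retries = false               ░┃       
        ┃port = 4                          ░┃       
        ┃interval = "production"           ░┃━━━┓   
        ┃                                  ░┃   ┃   
        ┃[logging]                         ░┃───┨   
        ┃debug = 3306                      ░┃tab┃   
        ┃enable_ssl = 60                   ░┃wor┃   
        ┃host = true                       ░┃min┃   
        ┃port = 30                         ░┃tch┃   
        ┃secret_key = 3306                 ░┃ent┃   
        ┃                                  ░┃atc┃   
        ┃[api]                             ░┃gur┃   
        ┃# api configuration               ▼┃fig┃   
        ┗━━━━━━━━━━━━━━━━━━━━━━━━━━━━━━━━━━━┛ry ┃   
                  ┃                             ┃   
                  ┃The pipeline handles batch op┃   
                  ┃The process maintains network┃   
                  ┃This module transforms user s┃   
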